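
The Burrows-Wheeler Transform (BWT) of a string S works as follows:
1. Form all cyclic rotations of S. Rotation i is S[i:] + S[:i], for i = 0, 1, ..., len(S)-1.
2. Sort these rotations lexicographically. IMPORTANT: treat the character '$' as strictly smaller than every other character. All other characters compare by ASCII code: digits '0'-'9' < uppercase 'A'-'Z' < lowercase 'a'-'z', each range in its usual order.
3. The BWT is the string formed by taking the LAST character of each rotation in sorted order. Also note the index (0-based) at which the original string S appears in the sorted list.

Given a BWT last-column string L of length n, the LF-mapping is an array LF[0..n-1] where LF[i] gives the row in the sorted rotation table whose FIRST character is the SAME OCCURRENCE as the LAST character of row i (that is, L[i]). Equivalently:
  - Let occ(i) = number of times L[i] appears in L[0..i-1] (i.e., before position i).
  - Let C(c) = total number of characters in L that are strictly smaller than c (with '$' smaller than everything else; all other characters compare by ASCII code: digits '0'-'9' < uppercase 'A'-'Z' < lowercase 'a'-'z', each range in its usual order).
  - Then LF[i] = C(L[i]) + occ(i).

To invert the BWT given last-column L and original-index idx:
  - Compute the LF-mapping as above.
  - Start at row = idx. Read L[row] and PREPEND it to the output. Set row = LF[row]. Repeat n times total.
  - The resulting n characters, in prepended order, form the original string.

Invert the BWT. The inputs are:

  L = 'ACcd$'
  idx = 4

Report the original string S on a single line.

Answer: dcCA$

Derivation:
LF mapping: 1 2 3 4 0
Walk LF starting at row 4, prepending L[row]:
  step 1: row=4, L[4]='$', prepend. Next row=LF[4]=0
  step 2: row=0, L[0]='A', prepend. Next row=LF[0]=1
  step 3: row=1, L[1]='C', prepend. Next row=LF[1]=2
  step 4: row=2, L[2]='c', prepend. Next row=LF[2]=3
  step 5: row=3, L[3]='d', prepend. Next row=LF[3]=4
Reversed output: dcCA$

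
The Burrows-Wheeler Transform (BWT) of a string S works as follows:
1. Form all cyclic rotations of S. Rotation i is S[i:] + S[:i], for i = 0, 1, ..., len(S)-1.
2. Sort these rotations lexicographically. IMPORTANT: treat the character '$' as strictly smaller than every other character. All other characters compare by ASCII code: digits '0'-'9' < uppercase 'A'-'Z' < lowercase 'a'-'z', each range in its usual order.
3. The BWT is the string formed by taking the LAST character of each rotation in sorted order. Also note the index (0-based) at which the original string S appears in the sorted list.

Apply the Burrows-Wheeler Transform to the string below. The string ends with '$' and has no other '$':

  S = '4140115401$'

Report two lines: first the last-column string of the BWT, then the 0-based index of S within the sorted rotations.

All 11 rotations (rotation i = S[i:]+S[:i]):
  rot[0] = 4140115401$
  rot[1] = 140115401$4
  rot[2] = 40115401$41
  rot[3] = 0115401$414
  rot[4] = 115401$4140
  rot[5] = 15401$41401
  rot[6] = 5401$414011
  rot[7] = 401$4140115
  rot[8] = 01$41401154
  rot[9] = 1$414011540
  rot[10] = $4140115401
Sorted (with $ < everything):
  sorted[0] = $4140115401  (last char: '1')
  sorted[1] = 01$41401154  (last char: '4')
  sorted[2] = 0115401$414  (last char: '4')
  sorted[3] = 1$414011540  (last char: '0')
  sorted[4] = 115401$4140  (last char: '0')
  sorted[5] = 140115401$4  (last char: '4')
  sorted[6] = 15401$41401  (last char: '1')
  sorted[7] = 401$4140115  (last char: '5')
  sorted[8] = 40115401$41  (last char: '1')
  sorted[9] = 4140115401$  (last char: '$')
  sorted[10] = 5401$414011  (last char: '1')
Last column: 144004151$1
Original string S is at sorted index 9

Answer: 144004151$1
9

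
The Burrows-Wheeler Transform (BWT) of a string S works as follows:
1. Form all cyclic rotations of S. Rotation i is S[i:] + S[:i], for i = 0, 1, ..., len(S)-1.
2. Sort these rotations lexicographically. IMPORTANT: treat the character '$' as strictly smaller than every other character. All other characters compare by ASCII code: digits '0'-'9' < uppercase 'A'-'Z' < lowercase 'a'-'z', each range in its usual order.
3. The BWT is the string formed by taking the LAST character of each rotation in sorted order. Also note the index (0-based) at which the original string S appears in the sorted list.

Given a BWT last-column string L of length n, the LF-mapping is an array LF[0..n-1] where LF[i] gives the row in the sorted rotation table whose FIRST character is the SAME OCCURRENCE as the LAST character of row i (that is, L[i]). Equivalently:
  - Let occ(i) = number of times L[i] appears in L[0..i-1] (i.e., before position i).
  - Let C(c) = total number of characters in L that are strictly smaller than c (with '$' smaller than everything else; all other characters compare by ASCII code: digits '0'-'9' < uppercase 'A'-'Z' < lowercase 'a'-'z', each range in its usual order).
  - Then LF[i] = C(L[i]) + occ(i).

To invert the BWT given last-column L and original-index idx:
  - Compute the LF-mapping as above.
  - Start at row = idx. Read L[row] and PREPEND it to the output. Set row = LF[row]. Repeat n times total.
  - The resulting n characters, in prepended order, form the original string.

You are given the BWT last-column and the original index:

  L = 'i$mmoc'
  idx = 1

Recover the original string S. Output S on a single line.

Answer: commi$

Derivation:
LF mapping: 2 0 3 4 5 1
Walk LF starting at row 1, prepending L[row]:
  step 1: row=1, L[1]='$', prepend. Next row=LF[1]=0
  step 2: row=0, L[0]='i', prepend. Next row=LF[0]=2
  step 3: row=2, L[2]='m', prepend. Next row=LF[2]=3
  step 4: row=3, L[3]='m', prepend. Next row=LF[3]=4
  step 5: row=4, L[4]='o', prepend. Next row=LF[4]=5
  step 6: row=5, L[5]='c', prepend. Next row=LF[5]=1
Reversed output: commi$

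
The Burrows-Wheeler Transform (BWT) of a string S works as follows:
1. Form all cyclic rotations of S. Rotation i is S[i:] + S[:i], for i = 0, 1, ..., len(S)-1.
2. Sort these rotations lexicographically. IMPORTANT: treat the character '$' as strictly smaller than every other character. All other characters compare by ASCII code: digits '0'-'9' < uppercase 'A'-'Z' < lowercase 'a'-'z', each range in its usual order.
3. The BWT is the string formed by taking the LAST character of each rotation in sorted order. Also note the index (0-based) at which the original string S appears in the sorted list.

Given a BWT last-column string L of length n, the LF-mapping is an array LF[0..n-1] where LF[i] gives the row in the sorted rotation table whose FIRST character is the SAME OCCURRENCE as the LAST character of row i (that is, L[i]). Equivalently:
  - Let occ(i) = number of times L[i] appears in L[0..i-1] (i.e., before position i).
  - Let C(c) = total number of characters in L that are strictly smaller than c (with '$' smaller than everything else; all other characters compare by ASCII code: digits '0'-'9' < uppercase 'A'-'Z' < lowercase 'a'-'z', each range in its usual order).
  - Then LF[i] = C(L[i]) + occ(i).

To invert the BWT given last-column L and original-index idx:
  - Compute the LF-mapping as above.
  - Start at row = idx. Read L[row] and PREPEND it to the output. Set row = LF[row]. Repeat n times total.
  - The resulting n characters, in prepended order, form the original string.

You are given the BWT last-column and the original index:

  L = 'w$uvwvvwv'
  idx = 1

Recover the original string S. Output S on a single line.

Answer: uvvvwwvw$

Derivation:
LF mapping: 6 0 1 2 7 3 4 8 5
Walk LF starting at row 1, prepending L[row]:
  step 1: row=1, L[1]='$', prepend. Next row=LF[1]=0
  step 2: row=0, L[0]='w', prepend. Next row=LF[0]=6
  step 3: row=6, L[6]='v', prepend. Next row=LF[6]=4
  step 4: row=4, L[4]='w', prepend. Next row=LF[4]=7
  step 5: row=7, L[7]='w', prepend. Next row=LF[7]=8
  step 6: row=8, L[8]='v', prepend. Next row=LF[8]=5
  step 7: row=5, L[5]='v', prepend. Next row=LF[5]=3
  step 8: row=3, L[3]='v', prepend. Next row=LF[3]=2
  step 9: row=2, L[2]='u', prepend. Next row=LF[2]=1
Reversed output: uvvvwwvw$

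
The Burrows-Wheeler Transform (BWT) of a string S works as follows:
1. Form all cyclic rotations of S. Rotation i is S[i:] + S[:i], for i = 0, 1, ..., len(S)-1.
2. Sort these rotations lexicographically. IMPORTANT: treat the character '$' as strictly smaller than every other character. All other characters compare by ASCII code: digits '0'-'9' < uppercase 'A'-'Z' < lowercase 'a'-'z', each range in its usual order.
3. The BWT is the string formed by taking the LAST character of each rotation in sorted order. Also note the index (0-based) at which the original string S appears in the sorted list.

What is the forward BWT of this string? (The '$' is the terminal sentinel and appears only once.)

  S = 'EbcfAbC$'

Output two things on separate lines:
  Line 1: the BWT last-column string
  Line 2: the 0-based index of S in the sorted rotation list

Answer: Cfb$AEbc
3

Derivation:
All 8 rotations (rotation i = S[i:]+S[:i]):
  rot[0] = EbcfAbC$
  rot[1] = bcfAbC$E
  rot[2] = cfAbC$Eb
  rot[3] = fAbC$Ebc
  rot[4] = AbC$Ebcf
  rot[5] = bC$EbcfA
  rot[6] = C$EbcfAb
  rot[7] = $EbcfAbC
Sorted (with $ < everything):
  sorted[0] = $EbcfAbC  (last char: 'C')
  sorted[1] = AbC$Ebcf  (last char: 'f')
  sorted[2] = C$EbcfAb  (last char: 'b')
  sorted[3] = EbcfAbC$  (last char: '$')
  sorted[4] = bC$EbcfA  (last char: 'A')
  sorted[5] = bcfAbC$E  (last char: 'E')
  sorted[6] = cfAbC$Eb  (last char: 'b')
  sorted[7] = fAbC$Ebc  (last char: 'c')
Last column: Cfb$AEbc
Original string S is at sorted index 3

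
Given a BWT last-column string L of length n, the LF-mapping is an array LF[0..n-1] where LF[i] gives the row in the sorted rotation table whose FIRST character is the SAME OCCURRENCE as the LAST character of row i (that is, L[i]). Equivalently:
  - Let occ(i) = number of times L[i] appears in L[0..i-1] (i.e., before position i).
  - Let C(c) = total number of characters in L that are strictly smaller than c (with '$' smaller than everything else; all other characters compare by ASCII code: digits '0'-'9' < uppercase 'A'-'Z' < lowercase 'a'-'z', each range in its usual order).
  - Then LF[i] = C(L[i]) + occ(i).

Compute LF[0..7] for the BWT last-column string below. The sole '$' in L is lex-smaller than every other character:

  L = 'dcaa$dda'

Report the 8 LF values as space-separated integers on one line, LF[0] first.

Answer: 5 4 1 2 0 6 7 3

Derivation:
Char counts: '$':1, 'a':3, 'c':1, 'd':3
C (first-col start): C('$')=0, C('a')=1, C('c')=4, C('d')=5
L[0]='d': occ=0, LF[0]=C('d')+0=5+0=5
L[1]='c': occ=0, LF[1]=C('c')+0=4+0=4
L[2]='a': occ=0, LF[2]=C('a')+0=1+0=1
L[3]='a': occ=1, LF[3]=C('a')+1=1+1=2
L[4]='$': occ=0, LF[4]=C('$')+0=0+0=0
L[5]='d': occ=1, LF[5]=C('d')+1=5+1=6
L[6]='d': occ=2, LF[6]=C('d')+2=5+2=7
L[7]='a': occ=2, LF[7]=C('a')+2=1+2=3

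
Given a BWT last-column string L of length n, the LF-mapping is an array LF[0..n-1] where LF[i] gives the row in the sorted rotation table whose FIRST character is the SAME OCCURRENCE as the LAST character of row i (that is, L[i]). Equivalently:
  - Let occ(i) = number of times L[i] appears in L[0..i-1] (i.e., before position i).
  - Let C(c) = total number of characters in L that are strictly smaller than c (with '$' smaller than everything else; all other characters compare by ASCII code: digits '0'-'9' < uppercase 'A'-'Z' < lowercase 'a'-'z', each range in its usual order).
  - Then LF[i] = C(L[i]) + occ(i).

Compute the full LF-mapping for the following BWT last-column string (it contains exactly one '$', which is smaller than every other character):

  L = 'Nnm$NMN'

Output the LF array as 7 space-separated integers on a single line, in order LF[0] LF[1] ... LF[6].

Answer: 2 6 5 0 3 1 4

Derivation:
Char counts: '$':1, 'M':1, 'N':3, 'm':1, 'n':1
C (first-col start): C('$')=0, C('M')=1, C('N')=2, C('m')=5, C('n')=6
L[0]='N': occ=0, LF[0]=C('N')+0=2+0=2
L[1]='n': occ=0, LF[1]=C('n')+0=6+0=6
L[2]='m': occ=0, LF[2]=C('m')+0=5+0=5
L[3]='$': occ=0, LF[3]=C('$')+0=0+0=0
L[4]='N': occ=1, LF[4]=C('N')+1=2+1=3
L[5]='M': occ=0, LF[5]=C('M')+0=1+0=1
L[6]='N': occ=2, LF[6]=C('N')+2=2+2=4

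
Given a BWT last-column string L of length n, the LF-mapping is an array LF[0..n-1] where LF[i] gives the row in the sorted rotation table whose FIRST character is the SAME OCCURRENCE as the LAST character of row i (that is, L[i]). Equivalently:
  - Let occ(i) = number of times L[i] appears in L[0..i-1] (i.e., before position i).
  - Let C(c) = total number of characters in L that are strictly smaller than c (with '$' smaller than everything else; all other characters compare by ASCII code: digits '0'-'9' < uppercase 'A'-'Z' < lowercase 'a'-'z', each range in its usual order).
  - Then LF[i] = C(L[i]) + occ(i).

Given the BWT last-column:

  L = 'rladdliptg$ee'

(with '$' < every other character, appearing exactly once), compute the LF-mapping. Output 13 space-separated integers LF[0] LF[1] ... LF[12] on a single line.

Char counts: '$':1, 'a':1, 'd':2, 'e':2, 'g':1, 'i':1, 'l':2, 'p':1, 'r':1, 't':1
C (first-col start): C('$')=0, C('a')=1, C('d')=2, C('e')=4, C('g')=6, C('i')=7, C('l')=8, C('p')=10, C('r')=11, C('t')=12
L[0]='r': occ=0, LF[0]=C('r')+0=11+0=11
L[1]='l': occ=0, LF[1]=C('l')+0=8+0=8
L[2]='a': occ=0, LF[2]=C('a')+0=1+0=1
L[3]='d': occ=0, LF[3]=C('d')+0=2+0=2
L[4]='d': occ=1, LF[4]=C('d')+1=2+1=3
L[5]='l': occ=1, LF[5]=C('l')+1=8+1=9
L[6]='i': occ=0, LF[6]=C('i')+0=7+0=7
L[7]='p': occ=0, LF[7]=C('p')+0=10+0=10
L[8]='t': occ=0, LF[8]=C('t')+0=12+0=12
L[9]='g': occ=0, LF[9]=C('g')+0=6+0=6
L[10]='$': occ=0, LF[10]=C('$')+0=0+0=0
L[11]='e': occ=0, LF[11]=C('e')+0=4+0=4
L[12]='e': occ=1, LF[12]=C('e')+1=4+1=5

Answer: 11 8 1 2 3 9 7 10 12 6 0 4 5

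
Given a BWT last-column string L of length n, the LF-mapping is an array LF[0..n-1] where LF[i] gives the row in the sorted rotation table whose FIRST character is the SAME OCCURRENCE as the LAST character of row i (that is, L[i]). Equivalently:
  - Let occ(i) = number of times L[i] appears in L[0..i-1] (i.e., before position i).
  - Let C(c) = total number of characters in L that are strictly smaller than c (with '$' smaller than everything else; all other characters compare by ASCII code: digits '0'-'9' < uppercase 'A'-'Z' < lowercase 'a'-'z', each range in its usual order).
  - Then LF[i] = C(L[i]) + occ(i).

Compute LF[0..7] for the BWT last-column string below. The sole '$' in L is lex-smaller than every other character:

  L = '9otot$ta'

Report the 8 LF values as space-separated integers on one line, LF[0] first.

Answer: 1 3 5 4 6 0 7 2

Derivation:
Char counts: '$':1, '9':1, 'a':1, 'o':2, 't':3
C (first-col start): C('$')=0, C('9')=1, C('a')=2, C('o')=3, C('t')=5
L[0]='9': occ=0, LF[0]=C('9')+0=1+0=1
L[1]='o': occ=0, LF[1]=C('o')+0=3+0=3
L[2]='t': occ=0, LF[2]=C('t')+0=5+0=5
L[3]='o': occ=1, LF[3]=C('o')+1=3+1=4
L[4]='t': occ=1, LF[4]=C('t')+1=5+1=6
L[5]='$': occ=0, LF[5]=C('$')+0=0+0=0
L[6]='t': occ=2, LF[6]=C('t')+2=5+2=7
L[7]='a': occ=0, LF[7]=C('a')+0=2+0=2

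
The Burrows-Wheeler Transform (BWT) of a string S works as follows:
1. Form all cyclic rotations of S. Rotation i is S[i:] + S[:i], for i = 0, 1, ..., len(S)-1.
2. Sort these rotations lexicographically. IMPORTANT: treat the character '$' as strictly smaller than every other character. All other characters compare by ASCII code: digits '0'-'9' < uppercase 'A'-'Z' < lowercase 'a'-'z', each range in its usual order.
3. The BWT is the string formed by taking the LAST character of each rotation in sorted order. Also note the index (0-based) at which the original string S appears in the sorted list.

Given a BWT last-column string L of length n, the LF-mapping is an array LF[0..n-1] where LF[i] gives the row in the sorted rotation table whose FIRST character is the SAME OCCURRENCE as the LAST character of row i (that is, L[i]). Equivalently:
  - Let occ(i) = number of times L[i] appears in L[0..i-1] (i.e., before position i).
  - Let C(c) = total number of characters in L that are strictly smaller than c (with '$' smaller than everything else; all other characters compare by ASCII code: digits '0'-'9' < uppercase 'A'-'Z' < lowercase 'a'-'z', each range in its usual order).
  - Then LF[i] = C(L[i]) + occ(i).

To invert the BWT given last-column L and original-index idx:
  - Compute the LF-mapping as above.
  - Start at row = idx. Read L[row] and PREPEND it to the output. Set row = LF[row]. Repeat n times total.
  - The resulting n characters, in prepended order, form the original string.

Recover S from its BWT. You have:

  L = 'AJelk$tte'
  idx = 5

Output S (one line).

LF mapping: 1 2 3 6 5 0 7 8 4
Walk LF starting at row 5, prepending L[row]:
  step 1: row=5, L[5]='$', prepend. Next row=LF[5]=0
  step 2: row=0, L[0]='A', prepend. Next row=LF[0]=1
  step 3: row=1, L[1]='J', prepend. Next row=LF[1]=2
  step 4: row=2, L[2]='e', prepend. Next row=LF[2]=3
  step 5: row=3, L[3]='l', prepend. Next row=LF[3]=6
  step 6: row=6, L[6]='t', prepend. Next row=LF[6]=7
  step 7: row=7, L[7]='t', prepend. Next row=LF[7]=8
  step 8: row=8, L[8]='e', prepend. Next row=LF[8]=4
  step 9: row=4, L[4]='k', prepend. Next row=LF[4]=5
Reversed output: kettleJA$

Answer: kettleJA$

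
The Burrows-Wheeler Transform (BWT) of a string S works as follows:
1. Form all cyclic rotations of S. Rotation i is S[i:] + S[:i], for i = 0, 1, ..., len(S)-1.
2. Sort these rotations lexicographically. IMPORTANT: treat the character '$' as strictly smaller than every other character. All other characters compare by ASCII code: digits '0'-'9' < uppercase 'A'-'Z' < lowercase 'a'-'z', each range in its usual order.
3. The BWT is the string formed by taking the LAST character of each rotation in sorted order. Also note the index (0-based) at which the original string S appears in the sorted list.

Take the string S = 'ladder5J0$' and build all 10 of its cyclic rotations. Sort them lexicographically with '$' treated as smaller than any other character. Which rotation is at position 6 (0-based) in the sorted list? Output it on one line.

Answer: der5J0$lad

Derivation:
All 10 rotations (rotation i = S[i:]+S[:i]):
  rot[0] = ladder5J0$
  rot[1] = adder5J0$l
  rot[2] = dder5J0$la
  rot[3] = der5J0$lad
  rot[4] = er5J0$ladd
  rot[5] = r5J0$ladde
  rot[6] = 5J0$ladder
  rot[7] = J0$ladder5
  rot[8] = 0$ladder5J
  rot[9] = $ladder5J0
Sorted (with $ < everything):
  sorted[0] = $ladder5J0
  sorted[1] = 0$ladder5J
  sorted[2] = 5J0$ladder
  sorted[3] = J0$ladder5
  sorted[4] = adder5J0$l
  sorted[5] = dder5J0$la
  sorted[6] = der5J0$lad
  sorted[7] = er5J0$ladd
  sorted[8] = ladder5J0$
  sorted[9] = r5J0$ladde
sorted[6] = der5J0$lad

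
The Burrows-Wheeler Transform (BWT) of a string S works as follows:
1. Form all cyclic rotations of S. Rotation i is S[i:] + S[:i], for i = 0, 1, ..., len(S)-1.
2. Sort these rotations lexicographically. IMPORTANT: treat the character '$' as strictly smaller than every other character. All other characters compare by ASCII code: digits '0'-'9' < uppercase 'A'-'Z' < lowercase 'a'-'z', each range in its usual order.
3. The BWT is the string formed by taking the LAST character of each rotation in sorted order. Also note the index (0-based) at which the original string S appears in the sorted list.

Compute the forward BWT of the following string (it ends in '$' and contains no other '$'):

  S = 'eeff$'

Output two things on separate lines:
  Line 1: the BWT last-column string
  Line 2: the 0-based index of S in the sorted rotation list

Answer: f$efe
1

Derivation:
All 5 rotations (rotation i = S[i:]+S[:i]):
  rot[0] = eeff$
  rot[1] = eff$e
  rot[2] = ff$ee
  rot[3] = f$eef
  rot[4] = $eeff
Sorted (with $ < everything):
  sorted[0] = $eeff  (last char: 'f')
  sorted[1] = eeff$  (last char: '$')
  sorted[2] = eff$e  (last char: 'e')
  sorted[3] = f$eef  (last char: 'f')
  sorted[4] = ff$ee  (last char: 'e')
Last column: f$efe
Original string S is at sorted index 1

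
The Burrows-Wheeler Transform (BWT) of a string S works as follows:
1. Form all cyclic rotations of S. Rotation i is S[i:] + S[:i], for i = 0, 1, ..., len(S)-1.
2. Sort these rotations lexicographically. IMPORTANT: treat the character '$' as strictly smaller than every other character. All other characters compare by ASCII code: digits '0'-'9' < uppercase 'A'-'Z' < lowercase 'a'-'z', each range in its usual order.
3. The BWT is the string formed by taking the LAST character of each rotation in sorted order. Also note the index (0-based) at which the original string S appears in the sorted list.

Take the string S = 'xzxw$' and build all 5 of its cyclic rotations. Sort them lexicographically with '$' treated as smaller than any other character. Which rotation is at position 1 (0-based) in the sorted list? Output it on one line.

All 5 rotations (rotation i = S[i:]+S[:i]):
  rot[0] = xzxw$
  rot[1] = zxw$x
  rot[2] = xw$xz
  rot[3] = w$xzx
  rot[4] = $xzxw
Sorted (with $ < everything):
  sorted[0] = $xzxw
  sorted[1] = w$xzx
  sorted[2] = xw$xz
  sorted[3] = xzxw$
  sorted[4] = zxw$x
sorted[1] = w$xzx

Answer: w$xzx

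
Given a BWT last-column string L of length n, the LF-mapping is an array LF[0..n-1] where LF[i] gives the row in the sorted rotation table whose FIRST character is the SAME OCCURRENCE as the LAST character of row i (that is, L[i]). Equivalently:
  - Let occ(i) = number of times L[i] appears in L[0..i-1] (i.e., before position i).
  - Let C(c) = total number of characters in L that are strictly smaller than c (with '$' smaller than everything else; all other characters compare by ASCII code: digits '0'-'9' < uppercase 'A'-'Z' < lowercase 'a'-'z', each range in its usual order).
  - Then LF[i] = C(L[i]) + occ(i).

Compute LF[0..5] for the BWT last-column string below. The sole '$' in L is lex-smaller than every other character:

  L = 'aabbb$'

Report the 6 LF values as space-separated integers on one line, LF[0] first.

Answer: 1 2 3 4 5 0

Derivation:
Char counts: '$':1, 'a':2, 'b':3
C (first-col start): C('$')=0, C('a')=1, C('b')=3
L[0]='a': occ=0, LF[0]=C('a')+0=1+0=1
L[1]='a': occ=1, LF[1]=C('a')+1=1+1=2
L[2]='b': occ=0, LF[2]=C('b')+0=3+0=3
L[3]='b': occ=1, LF[3]=C('b')+1=3+1=4
L[4]='b': occ=2, LF[4]=C('b')+2=3+2=5
L[5]='$': occ=0, LF[5]=C('$')+0=0+0=0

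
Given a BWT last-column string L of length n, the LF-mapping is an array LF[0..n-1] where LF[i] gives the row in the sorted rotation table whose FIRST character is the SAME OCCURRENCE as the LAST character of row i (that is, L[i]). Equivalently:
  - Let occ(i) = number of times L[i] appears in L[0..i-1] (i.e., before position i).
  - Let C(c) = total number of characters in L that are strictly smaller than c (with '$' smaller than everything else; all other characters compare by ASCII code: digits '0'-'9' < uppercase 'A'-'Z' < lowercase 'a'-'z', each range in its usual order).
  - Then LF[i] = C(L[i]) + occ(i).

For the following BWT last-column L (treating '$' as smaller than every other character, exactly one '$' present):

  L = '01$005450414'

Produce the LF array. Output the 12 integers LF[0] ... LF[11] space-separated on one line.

Char counts: '$':1, '0':4, '1':2, '4':3, '5':2
C (first-col start): C('$')=0, C('0')=1, C('1')=5, C('4')=7, C('5')=10
L[0]='0': occ=0, LF[0]=C('0')+0=1+0=1
L[1]='1': occ=0, LF[1]=C('1')+0=5+0=5
L[2]='$': occ=0, LF[2]=C('$')+0=0+0=0
L[3]='0': occ=1, LF[3]=C('0')+1=1+1=2
L[4]='0': occ=2, LF[4]=C('0')+2=1+2=3
L[5]='5': occ=0, LF[5]=C('5')+0=10+0=10
L[6]='4': occ=0, LF[6]=C('4')+0=7+0=7
L[7]='5': occ=1, LF[7]=C('5')+1=10+1=11
L[8]='0': occ=3, LF[8]=C('0')+3=1+3=4
L[9]='4': occ=1, LF[9]=C('4')+1=7+1=8
L[10]='1': occ=1, LF[10]=C('1')+1=5+1=6
L[11]='4': occ=2, LF[11]=C('4')+2=7+2=9

Answer: 1 5 0 2 3 10 7 11 4 8 6 9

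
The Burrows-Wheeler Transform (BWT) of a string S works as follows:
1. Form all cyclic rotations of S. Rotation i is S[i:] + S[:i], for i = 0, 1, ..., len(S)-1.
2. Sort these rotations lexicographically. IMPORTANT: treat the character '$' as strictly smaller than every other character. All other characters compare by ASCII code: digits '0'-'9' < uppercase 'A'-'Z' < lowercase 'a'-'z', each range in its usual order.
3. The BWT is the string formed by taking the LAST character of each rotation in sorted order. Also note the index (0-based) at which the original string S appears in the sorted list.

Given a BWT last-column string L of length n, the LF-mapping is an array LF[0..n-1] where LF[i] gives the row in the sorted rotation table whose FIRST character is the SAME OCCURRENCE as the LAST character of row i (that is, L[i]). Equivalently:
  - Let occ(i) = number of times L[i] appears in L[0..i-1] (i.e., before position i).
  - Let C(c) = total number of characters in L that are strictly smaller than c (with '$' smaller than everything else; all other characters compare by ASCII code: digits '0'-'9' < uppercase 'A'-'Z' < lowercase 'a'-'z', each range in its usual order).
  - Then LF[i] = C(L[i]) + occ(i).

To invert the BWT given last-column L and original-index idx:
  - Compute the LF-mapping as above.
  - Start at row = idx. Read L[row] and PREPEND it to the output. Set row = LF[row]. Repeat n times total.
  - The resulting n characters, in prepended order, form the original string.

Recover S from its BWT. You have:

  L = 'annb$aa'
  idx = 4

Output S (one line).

Answer: banana$

Derivation:
LF mapping: 1 5 6 4 0 2 3
Walk LF starting at row 4, prepending L[row]:
  step 1: row=4, L[4]='$', prepend. Next row=LF[4]=0
  step 2: row=0, L[0]='a', prepend. Next row=LF[0]=1
  step 3: row=1, L[1]='n', prepend. Next row=LF[1]=5
  step 4: row=5, L[5]='a', prepend. Next row=LF[5]=2
  step 5: row=2, L[2]='n', prepend. Next row=LF[2]=6
  step 6: row=6, L[6]='a', prepend. Next row=LF[6]=3
  step 7: row=3, L[3]='b', prepend. Next row=LF[3]=4
Reversed output: banana$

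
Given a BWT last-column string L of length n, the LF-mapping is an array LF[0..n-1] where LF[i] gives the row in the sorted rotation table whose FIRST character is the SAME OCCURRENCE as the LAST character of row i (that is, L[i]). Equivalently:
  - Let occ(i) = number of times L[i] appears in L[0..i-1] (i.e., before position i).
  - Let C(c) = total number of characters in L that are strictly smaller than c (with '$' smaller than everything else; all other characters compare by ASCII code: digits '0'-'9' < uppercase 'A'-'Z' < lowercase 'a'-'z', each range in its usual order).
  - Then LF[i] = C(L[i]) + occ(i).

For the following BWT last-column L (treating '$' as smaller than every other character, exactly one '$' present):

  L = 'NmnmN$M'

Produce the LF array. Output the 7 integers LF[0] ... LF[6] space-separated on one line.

Answer: 2 4 6 5 3 0 1

Derivation:
Char counts: '$':1, 'M':1, 'N':2, 'm':2, 'n':1
C (first-col start): C('$')=0, C('M')=1, C('N')=2, C('m')=4, C('n')=6
L[0]='N': occ=0, LF[0]=C('N')+0=2+0=2
L[1]='m': occ=0, LF[1]=C('m')+0=4+0=4
L[2]='n': occ=0, LF[2]=C('n')+0=6+0=6
L[3]='m': occ=1, LF[3]=C('m')+1=4+1=5
L[4]='N': occ=1, LF[4]=C('N')+1=2+1=3
L[5]='$': occ=0, LF[5]=C('$')+0=0+0=0
L[6]='M': occ=0, LF[6]=C('M')+0=1+0=1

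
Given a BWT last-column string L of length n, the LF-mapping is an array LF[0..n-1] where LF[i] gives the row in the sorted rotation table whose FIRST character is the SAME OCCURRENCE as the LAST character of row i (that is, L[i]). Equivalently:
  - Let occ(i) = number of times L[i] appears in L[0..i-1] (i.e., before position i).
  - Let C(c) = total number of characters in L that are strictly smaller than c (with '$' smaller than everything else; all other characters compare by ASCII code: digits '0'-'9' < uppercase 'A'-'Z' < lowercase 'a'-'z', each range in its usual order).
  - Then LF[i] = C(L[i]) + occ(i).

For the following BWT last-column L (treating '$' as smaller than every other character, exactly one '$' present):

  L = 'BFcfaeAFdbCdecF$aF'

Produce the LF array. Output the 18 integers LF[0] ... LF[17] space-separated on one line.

Char counts: '$':1, 'A':1, 'B':1, 'C':1, 'F':4, 'a':2, 'b':1, 'c':2, 'd':2, 'e':2, 'f':1
C (first-col start): C('$')=0, C('A')=1, C('B')=2, C('C')=3, C('F')=4, C('a')=8, C('b')=10, C('c')=11, C('d')=13, C('e')=15, C('f')=17
L[0]='B': occ=0, LF[0]=C('B')+0=2+0=2
L[1]='F': occ=0, LF[1]=C('F')+0=4+0=4
L[2]='c': occ=0, LF[2]=C('c')+0=11+0=11
L[3]='f': occ=0, LF[3]=C('f')+0=17+0=17
L[4]='a': occ=0, LF[4]=C('a')+0=8+0=8
L[5]='e': occ=0, LF[5]=C('e')+0=15+0=15
L[6]='A': occ=0, LF[6]=C('A')+0=1+0=1
L[7]='F': occ=1, LF[7]=C('F')+1=4+1=5
L[8]='d': occ=0, LF[8]=C('d')+0=13+0=13
L[9]='b': occ=0, LF[9]=C('b')+0=10+0=10
L[10]='C': occ=0, LF[10]=C('C')+0=3+0=3
L[11]='d': occ=1, LF[11]=C('d')+1=13+1=14
L[12]='e': occ=1, LF[12]=C('e')+1=15+1=16
L[13]='c': occ=1, LF[13]=C('c')+1=11+1=12
L[14]='F': occ=2, LF[14]=C('F')+2=4+2=6
L[15]='$': occ=0, LF[15]=C('$')+0=0+0=0
L[16]='a': occ=1, LF[16]=C('a')+1=8+1=9
L[17]='F': occ=3, LF[17]=C('F')+3=4+3=7

Answer: 2 4 11 17 8 15 1 5 13 10 3 14 16 12 6 0 9 7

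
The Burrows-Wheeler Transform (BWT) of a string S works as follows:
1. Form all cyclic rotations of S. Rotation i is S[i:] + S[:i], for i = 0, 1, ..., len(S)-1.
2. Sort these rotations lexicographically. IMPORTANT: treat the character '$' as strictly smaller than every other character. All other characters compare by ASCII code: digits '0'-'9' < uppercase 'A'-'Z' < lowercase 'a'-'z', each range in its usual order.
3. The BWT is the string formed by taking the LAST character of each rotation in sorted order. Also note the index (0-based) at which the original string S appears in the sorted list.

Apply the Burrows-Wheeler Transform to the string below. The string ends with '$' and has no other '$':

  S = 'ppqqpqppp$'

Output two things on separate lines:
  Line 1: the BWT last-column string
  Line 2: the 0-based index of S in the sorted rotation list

All 10 rotations (rotation i = S[i:]+S[:i]):
  rot[0] = ppqqpqppp$
  rot[1] = pqqpqppp$p
  rot[2] = qqpqppp$pp
  rot[3] = qpqppp$ppq
  rot[4] = pqppp$ppqq
  rot[5] = qppp$ppqqp
  rot[6] = ppp$ppqqpq
  rot[7] = pp$ppqqpqp
  rot[8] = p$ppqqpqpp
  rot[9] = $ppqqpqppp
Sorted (with $ < everything):
  sorted[0] = $ppqqpqppp  (last char: 'p')
  sorted[1] = p$ppqqpqpp  (last char: 'p')
  sorted[2] = pp$ppqqpqp  (last char: 'p')
  sorted[3] = ppp$ppqqpq  (last char: 'q')
  sorted[4] = ppqqpqppp$  (last char: '$')
  sorted[5] = pqppp$ppqq  (last char: 'q')
  sorted[6] = pqqpqppp$p  (last char: 'p')
  sorted[7] = qppp$ppqqp  (last char: 'p')
  sorted[8] = qpqppp$ppq  (last char: 'q')
  sorted[9] = qqpqppp$pp  (last char: 'p')
Last column: pppq$qppqp
Original string S is at sorted index 4

Answer: pppq$qppqp
4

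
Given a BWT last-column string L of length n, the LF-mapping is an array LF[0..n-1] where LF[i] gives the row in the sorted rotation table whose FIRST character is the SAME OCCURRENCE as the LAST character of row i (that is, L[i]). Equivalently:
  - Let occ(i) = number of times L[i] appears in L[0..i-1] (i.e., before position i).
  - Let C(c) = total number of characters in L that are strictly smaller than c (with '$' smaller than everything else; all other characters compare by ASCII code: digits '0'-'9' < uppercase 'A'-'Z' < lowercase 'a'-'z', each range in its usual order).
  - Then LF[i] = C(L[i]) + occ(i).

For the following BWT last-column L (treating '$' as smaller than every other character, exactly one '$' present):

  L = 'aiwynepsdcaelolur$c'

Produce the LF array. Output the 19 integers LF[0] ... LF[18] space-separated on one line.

Answer: 1 8 17 18 11 6 13 15 5 3 2 7 9 12 10 16 14 0 4

Derivation:
Char counts: '$':1, 'a':2, 'c':2, 'd':1, 'e':2, 'i':1, 'l':2, 'n':1, 'o':1, 'p':1, 'r':1, 's':1, 'u':1, 'w':1, 'y':1
C (first-col start): C('$')=0, C('a')=1, C('c')=3, C('d')=5, C('e')=6, C('i')=8, C('l')=9, C('n')=11, C('o')=12, C('p')=13, C('r')=14, C('s')=15, C('u')=16, C('w')=17, C('y')=18
L[0]='a': occ=0, LF[0]=C('a')+0=1+0=1
L[1]='i': occ=0, LF[1]=C('i')+0=8+0=8
L[2]='w': occ=0, LF[2]=C('w')+0=17+0=17
L[3]='y': occ=0, LF[3]=C('y')+0=18+0=18
L[4]='n': occ=0, LF[4]=C('n')+0=11+0=11
L[5]='e': occ=0, LF[5]=C('e')+0=6+0=6
L[6]='p': occ=0, LF[6]=C('p')+0=13+0=13
L[7]='s': occ=0, LF[7]=C('s')+0=15+0=15
L[8]='d': occ=0, LF[8]=C('d')+0=5+0=5
L[9]='c': occ=0, LF[9]=C('c')+0=3+0=3
L[10]='a': occ=1, LF[10]=C('a')+1=1+1=2
L[11]='e': occ=1, LF[11]=C('e')+1=6+1=7
L[12]='l': occ=0, LF[12]=C('l')+0=9+0=9
L[13]='o': occ=0, LF[13]=C('o')+0=12+0=12
L[14]='l': occ=1, LF[14]=C('l')+1=9+1=10
L[15]='u': occ=0, LF[15]=C('u')+0=16+0=16
L[16]='r': occ=0, LF[16]=C('r')+0=14+0=14
L[17]='$': occ=0, LF[17]=C('$')+0=0+0=0
L[18]='c': occ=1, LF[18]=C('c')+1=3+1=4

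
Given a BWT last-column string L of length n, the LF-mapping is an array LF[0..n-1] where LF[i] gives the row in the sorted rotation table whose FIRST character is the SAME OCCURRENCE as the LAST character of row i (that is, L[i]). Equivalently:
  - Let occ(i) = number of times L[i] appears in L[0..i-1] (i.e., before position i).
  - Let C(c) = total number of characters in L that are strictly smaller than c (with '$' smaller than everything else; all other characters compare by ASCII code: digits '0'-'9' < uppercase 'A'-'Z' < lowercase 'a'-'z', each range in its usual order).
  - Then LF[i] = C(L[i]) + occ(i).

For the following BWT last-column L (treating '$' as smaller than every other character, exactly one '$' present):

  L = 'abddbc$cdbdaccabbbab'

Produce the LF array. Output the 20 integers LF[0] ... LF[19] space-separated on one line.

Char counts: '$':1, 'a':4, 'b':7, 'c':4, 'd':4
C (first-col start): C('$')=0, C('a')=1, C('b')=5, C('c')=12, C('d')=16
L[0]='a': occ=0, LF[0]=C('a')+0=1+0=1
L[1]='b': occ=0, LF[1]=C('b')+0=5+0=5
L[2]='d': occ=0, LF[2]=C('d')+0=16+0=16
L[3]='d': occ=1, LF[3]=C('d')+1=16+1=17
L[4]='b': occ=1, LF[4]=C('b')+1=5+1=6
L[5]='c': occ=0, LF[5]=C('c')+0=12+0=12
L[6]='$': occ=0, LF[6]=C('$')+0=0+0=0
L[7]='c': occ=1, LF[7]=C('c')+1=12+1=13
L[8]='d': occ=2, LF[8]=C('d')+2=16+2=18
L[9]='b': occ=2, LF[9]=C('b')+2=5+2=7
L[10]='d': occ=3, LF[10]=C('d')+3=16+3=19
L[11]='a': occ=1, LF[11]=C('a')+1=1+1=2
L[12]='c': occ=2, LF[12]=C('c')+2=12+2=14
L[13]='c': occ=3, LF[13]=C('c')+3=12+3=15
L[14]='a': occ=2, LF[14]=C('a')+2=1+2=3
L[15]='b': occ=3, LF[15]=C('b')+3=5+3=8
L[16]='b': occ=4, LF[16]=C('b')+4=5+4=9
L[17]='b': occ=5, LF[17]=C('b')+5=5+5=10
L[18]='a': occ=3, LF[18]=C('a')+3=1+3=4
L[19]='b': occ=6, LF[19]=C('b')+6=5+6=11

Answer: 1 5 16 17 6 12 0 13 18 7 19 2 14 15 3 8 9 10 4 11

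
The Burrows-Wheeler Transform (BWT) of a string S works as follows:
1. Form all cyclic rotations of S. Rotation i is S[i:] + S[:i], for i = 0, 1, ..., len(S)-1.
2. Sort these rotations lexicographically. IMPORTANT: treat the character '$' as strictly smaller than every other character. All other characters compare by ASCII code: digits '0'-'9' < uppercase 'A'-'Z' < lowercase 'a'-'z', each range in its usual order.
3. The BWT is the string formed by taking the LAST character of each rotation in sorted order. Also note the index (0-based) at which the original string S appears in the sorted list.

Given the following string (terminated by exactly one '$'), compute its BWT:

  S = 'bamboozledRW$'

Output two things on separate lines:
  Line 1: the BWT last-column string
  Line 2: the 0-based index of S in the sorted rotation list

Answer: WdRb$melzaboo
4

Derivation:
All 13 rotations (rotation i = S[i:]+S[:i]):
  rot[0] = bamboozledRW$
  rot[1] = amboozledRW$b
  rot[2] = mboozledRW$ba
  rot[3] = boozledRW$bam
  rot[4] = oozledRW$bamb
  rot[5] = ozledRW$bambo
  rot[6] = zledRW$bamboo
  rot[7] = ledRW$bambooz
  rot[8] = edRW$bamboozl
  rot[9] = dRW$bamboozle
  rot[10] = RW$bamboozled
  rot[11] = W$bamboozledR
  rot[12] = $bamboozledRW
Sorted (with $ < everything):
  sorted[0] = $bamboozledRW  (last char: 'W')
  sorted[1] = RW$bamboozled  (last char: 'd')
  sorted[2] = W$bamboozledR  (last char: 'R')
  sorted[3] = amboozledRW$b  (last char: 'b')
  sorted[4] = bamboozledRW$  (last char: '$')
  sorted[5] = boozledRW$bam  (last char: 'm')
  sorted[6] = dRW$bamboozle  (last char: 'e')
  sorted[7] = edRW$bamboozl  (last char: 'l')
  sorted[8] = ledRW$bambooz  (last char: 'z')
  sorted[9] = mboozledRW$ba  (last char: 'a')
  sorted[10] = oozledRW$bamb  (last char: 'b')
  sorted[11] = ozledRW$bambo  (last char: 'o')
  sorted[12] = zledRW$bamboo  (last char: 'o')
Last column: WdRb$melzaboo
Original string S is at sorted index 4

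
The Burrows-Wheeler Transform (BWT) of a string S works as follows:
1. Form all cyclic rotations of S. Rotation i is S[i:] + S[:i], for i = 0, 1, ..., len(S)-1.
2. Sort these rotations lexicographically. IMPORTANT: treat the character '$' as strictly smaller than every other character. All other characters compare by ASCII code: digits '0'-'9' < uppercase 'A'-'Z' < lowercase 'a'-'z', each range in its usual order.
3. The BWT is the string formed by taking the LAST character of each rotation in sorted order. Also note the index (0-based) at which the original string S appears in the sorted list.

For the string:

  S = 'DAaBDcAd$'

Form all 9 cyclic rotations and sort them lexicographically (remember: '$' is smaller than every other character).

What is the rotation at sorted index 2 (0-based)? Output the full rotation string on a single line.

All 9 rotations (rotation i = S[i:]+S[:i]):
  rot[0] = DAaBDcAd$
  rot[1] = AaBDcAd$D
  rot[2] = aBDcAd$DA
  rot[3] = BDcAd$DAa
  rot[4] = DcAd$DAaB
  rot[5] = cAd$DAaBD
  rot[6] = Ad$DAaBDc
  rot[7] = d$DAaBDcA
  rot[8] = $DAaBDcAd
Sorted (with $ < everything):
  sorted[0] = $DAaBDcAd
  sorted[1] = AaBDcAd$D
  sorted[2] = Ad$DAaBDc
  sorted[3] = BDcAd$DAa
  sorted[4] = DAaBDcAd$
  sorted[5] = DcAd$DAaB
  sorted[6] = aBDcAd$DA
  sorted[7] = cAd$DAaBD
  sorted[8] = d$DAaBDcA
sorted[2] = Ad$DAaBDc

Answer: Ad$DAaBDc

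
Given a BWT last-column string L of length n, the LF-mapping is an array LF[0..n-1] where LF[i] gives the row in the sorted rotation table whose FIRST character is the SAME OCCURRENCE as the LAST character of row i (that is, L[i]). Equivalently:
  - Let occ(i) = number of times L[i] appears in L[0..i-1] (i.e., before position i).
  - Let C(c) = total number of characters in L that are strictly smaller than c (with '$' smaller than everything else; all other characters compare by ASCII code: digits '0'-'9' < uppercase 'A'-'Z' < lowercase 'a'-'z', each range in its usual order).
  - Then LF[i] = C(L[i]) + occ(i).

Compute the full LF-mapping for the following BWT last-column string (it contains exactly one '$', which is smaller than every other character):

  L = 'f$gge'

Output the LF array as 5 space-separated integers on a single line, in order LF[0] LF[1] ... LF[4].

Answer: 2 0 3 4 1

Derivation:
Char counts: '$':1, 'e':1, 'f':1, 'g':2
C (first-col start): C('$')=0, C('e')=1, C('f')=2, C('g')=3
L[0]='f': occ=0, LF[0]=C('f')+0=2+0=2
L[1]='$': occ=0, LF[1]=C('$')+0=0+0=0
L[2]='g': occ=0, LF[2]=C('g')+0=3+0=3
L[3]='g': occ=1, LF[3]=C('g')+1=3+1=4
L[4]='e': occ=0, LF[4]=C('e')+0=1+0=1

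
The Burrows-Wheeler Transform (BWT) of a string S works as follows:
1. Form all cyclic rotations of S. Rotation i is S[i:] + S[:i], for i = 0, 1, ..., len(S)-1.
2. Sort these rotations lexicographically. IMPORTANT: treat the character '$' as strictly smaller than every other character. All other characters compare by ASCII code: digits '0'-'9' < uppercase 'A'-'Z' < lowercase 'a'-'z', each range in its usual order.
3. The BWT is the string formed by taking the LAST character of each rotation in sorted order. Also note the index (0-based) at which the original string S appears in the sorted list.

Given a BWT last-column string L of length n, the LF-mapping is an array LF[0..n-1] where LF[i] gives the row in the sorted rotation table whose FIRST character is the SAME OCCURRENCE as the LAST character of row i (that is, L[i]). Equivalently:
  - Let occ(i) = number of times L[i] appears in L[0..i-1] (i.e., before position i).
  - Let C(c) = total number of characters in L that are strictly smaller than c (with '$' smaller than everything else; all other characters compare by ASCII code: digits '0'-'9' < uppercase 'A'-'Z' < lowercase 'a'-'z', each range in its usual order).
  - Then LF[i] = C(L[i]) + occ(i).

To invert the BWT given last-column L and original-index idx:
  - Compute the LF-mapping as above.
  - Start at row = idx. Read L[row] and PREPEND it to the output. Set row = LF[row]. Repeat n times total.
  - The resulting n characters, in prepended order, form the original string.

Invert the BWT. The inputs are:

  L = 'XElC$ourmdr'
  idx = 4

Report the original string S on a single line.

LF mapping: 3 2 5 1 0 7 10 8 6 4 9
Walk LF starting at row 4, prepending L[row]:
  step 1: row=4, L[4]='$', prepend. Next row=LF[4]=0
  step 2: row=0, L[0]='X', prepend. Next row=LF[0]=3
  step 3: row=3, L[3]='C', prepend. Next row=LF[3]=1
  step 4: row=1, L[1]='E', prepend. Next row=LF[1]=2
  step 5: row=2, L[2]='l', prepend. Next row=LF[2]=5
  step 6: row=5, L[5]='o', prepend. Next row=LF[5]=7
  step 7: row=7, L[7]='r', prepend. Next row=LF[7]=8
  step 8: row=8, L[8]='m', prepend. Next row=LF[8]=6
  step 9: row=6, L[6]='u', prepend. Next row=LF[6]=10
  step 10: row=10, L[10]='r', prepend. Next row=LF[10]=9
  step 11: row=9, L[9]='d', prepend. Next row=LF[9]=4
Reversed output: drumrolECX$

Answer: drumrolECX$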